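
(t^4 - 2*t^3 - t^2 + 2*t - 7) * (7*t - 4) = 7*t^5 - 18*t^4 + t^3 + 18*t^2 - 57*t + 28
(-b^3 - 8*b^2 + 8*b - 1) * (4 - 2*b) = 2*b^4 + 12*b^3 - 48*b^2 + 34*b - 4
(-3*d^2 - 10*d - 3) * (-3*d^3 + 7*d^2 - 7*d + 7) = 9*d^5 + 9*d^4 - 40*d^3 + 28*d^2 - 49*d - 21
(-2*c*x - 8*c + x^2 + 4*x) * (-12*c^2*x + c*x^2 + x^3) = 24*c^3*x^2 + 96*c^3*x - 14*c^2*x^3 - 56*c^2*x^2 - c*x^4 - 4*c*x^3 + x^5 + 4*x^4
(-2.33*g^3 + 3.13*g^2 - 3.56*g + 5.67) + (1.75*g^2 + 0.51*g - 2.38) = -2.33*g^3 + 4.88*g^2 - 3.05*g + 3.29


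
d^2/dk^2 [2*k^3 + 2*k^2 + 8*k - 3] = 12*k + 4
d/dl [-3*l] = -3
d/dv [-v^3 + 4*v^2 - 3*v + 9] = -3*v^2 + 8*v - 3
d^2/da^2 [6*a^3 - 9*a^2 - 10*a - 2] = 36*a - 18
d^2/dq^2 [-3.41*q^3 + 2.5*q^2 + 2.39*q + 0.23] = 5.0 - 20.46*q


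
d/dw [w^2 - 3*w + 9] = 2*w - 3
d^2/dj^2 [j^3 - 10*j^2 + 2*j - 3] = 6*j - 20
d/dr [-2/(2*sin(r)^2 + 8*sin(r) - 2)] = 2*(sin(r) + 2)*cos(r)/(4*sin(r) - cos(r)^2)^2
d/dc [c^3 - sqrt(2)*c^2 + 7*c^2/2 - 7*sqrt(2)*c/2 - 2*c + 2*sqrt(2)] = 3*c^2 - 2*sqrt(2)*c + 7*c - 7*sqrt(2)/2 - 2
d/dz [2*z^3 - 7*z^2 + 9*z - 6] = 6*z^2 - 14*z + 9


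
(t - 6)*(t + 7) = t^2 + t - 42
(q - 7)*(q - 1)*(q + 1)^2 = q^4 - 6*q^3 - 8*q^2 + 6*q + 7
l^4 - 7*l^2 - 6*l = l*(l - 3)*(l + 1)*(l + 2)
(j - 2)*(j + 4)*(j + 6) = j^3 + 8*j^2 + 4*j - 48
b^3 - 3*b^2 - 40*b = b*(b - 8)*(b + 5)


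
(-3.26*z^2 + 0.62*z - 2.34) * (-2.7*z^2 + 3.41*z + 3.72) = 8.802*z^4 - 12.7906*z^3 - 3.695*z^2 - 5.673*z - 8.7048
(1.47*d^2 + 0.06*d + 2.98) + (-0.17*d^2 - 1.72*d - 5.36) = 1.3*d^2 - 1.66*d - 2.38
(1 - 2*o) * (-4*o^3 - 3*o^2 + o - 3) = 8*o^4 + 2*o^3 - 5*o^2 + 7*o - 3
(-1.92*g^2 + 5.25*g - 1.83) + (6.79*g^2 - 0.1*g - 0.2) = 4.87*g^2 + 5.15*g - 2.03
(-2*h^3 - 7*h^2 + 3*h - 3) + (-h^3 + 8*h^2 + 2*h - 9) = -3*h^3 + h^2 + 5*h - 12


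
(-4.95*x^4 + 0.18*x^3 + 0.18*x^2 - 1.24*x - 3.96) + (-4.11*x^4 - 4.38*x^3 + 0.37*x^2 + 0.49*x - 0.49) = -9.06*x^4 - 4.2*x^3 + 0.55*x^2 - 0.75*x - 4.45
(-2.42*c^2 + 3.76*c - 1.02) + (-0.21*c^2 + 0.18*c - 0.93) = -2.63*c^2 + 3.94*c - 1.95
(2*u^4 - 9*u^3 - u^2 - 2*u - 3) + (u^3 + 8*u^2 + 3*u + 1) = 2*u^4 - 8*u^3 + 7*u^2 + u - 2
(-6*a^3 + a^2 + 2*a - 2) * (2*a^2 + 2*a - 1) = -12*a^5 - 10*a^4 + 12*a^3 - a^2 - 6*a + 2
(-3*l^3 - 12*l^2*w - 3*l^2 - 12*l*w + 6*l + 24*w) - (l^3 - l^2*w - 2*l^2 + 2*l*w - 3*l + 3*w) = -4*l^3 - 11*l^2*w - l^2 - 14*l*w + 9*l + 21*w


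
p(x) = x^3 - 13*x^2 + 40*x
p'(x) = 3*x^2 - 26*x + 40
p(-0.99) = -53.31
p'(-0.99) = 68.68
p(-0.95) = -50.59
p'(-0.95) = 67.41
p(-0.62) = -30.04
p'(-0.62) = 57.27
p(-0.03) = -1.21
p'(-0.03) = 40.78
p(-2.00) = -140.00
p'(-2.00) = 104.00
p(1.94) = 35.97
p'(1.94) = 0.85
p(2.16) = 35.82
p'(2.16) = -2.16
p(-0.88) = -45.95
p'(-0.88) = 65.20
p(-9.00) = -2142.00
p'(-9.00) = 517.00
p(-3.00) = -264.00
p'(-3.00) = 145.00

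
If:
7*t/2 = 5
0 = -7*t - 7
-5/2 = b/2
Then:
No Solution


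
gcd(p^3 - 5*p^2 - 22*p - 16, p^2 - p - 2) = p + 1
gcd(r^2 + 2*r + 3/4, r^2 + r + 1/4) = r + 1/2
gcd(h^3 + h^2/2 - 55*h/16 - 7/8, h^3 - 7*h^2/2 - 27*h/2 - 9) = 1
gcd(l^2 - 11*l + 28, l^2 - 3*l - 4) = l - 4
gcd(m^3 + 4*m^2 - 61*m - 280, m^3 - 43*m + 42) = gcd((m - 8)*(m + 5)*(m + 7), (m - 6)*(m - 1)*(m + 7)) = m + 7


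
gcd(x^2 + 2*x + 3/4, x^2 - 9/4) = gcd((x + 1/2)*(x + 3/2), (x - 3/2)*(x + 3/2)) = x + 3/2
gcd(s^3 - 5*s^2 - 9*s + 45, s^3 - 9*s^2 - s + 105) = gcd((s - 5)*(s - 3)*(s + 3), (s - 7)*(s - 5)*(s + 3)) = s^2 - 2*s - 15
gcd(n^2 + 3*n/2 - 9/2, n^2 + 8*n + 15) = n + 3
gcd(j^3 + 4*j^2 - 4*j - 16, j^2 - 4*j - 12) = j + 2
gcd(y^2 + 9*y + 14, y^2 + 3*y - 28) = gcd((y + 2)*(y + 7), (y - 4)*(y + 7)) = y + 7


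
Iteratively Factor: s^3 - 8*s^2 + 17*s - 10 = (s - 5)*(s^2 - 3*s + 2) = (s - 5)*(s - 1)*(s - 2)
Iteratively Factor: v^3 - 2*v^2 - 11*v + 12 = (v - 4)*(v^2 + 2*v - 3) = (v - 4)*(v + 3)*(v - 1)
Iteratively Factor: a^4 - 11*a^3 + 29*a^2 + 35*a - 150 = (a - 3)*(a^3 - 8*a^2 + 5*a + 50) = (a - 5)*(a - 3)*(a^2 - 3*a - 10) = (a - 5)*(a - 3)*(a + 2)*(a - 5)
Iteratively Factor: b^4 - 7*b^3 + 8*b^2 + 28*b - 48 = (b - 3)*(b^3 - 4*b^2 - 4*b + 16) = (b - 4)*(b - 3)*(b^2 - 4) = (b - 4)*(b - 3)*(b + 2)*(b - 2)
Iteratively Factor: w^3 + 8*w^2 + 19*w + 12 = (w + 1)*(w^2 + 7*w + 12) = (w + 1)*(w + 4)*(w + 3)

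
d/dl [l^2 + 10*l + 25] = 2*l + 10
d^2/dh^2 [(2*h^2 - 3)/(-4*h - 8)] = -5/(2*h^3 + 12*h^2 + 24*h + 16)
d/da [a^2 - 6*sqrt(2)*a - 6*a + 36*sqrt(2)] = 2*a - 6*sqrt(2) - 6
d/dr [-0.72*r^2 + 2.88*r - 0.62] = 2.88 - 1.44*r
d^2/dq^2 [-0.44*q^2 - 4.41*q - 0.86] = -0.880000000000000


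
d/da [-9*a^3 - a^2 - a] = -27*a^2 - 2*a - 1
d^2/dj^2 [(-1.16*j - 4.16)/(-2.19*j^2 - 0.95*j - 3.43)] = ((1.16*j + 4.16)*(4.38*j + 0.95)*(8.76*j + 1.9) - (15.2424*j + 20.4248)*(2.19*j^2 + 0.95*j + 3.43))/(2.19*j^2 + 0.95*j + 3.43)^3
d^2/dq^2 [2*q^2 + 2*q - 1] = 4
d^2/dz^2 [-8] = 0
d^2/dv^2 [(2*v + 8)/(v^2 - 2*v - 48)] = 4*((-3*v - 2)*(-v^2 + 2*v + 48) - 4*(v - 1)^2*(v + 4))/(-v^2 + 2*v + 48)^3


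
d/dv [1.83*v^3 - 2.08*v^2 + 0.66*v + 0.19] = 5.49*v^2 - 4.16*v + 0.66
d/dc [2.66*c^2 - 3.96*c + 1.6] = 5.32*c - 3.96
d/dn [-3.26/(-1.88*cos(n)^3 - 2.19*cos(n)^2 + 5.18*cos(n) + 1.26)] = (18.3864*cos(n)^2 + 14.2788*cos(n) - 16.8868)*sin(n)/(1.88*cos(n)^3 + 2.19*cos(n)^2 - 5.18*cos(n) - 1.26)^2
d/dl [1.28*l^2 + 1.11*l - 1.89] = 2.56*l + 1.11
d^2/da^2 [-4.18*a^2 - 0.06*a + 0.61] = -8.36000000000000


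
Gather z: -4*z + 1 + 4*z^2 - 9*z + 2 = 4*z^2 - 13*z + 3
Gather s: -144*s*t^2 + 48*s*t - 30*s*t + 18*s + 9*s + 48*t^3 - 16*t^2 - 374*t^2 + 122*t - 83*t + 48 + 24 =s*(-144*t^2 + 18*t + 27) + 48*t^3 - 390*t^2 + 39*t + 72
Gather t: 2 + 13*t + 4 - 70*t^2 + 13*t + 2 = -70*t^2 + 26*t + 8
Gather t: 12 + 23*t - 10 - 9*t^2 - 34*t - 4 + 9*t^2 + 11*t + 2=0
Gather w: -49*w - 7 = -49*w - 7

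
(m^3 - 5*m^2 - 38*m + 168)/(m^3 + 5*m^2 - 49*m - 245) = (m^2 + 2*m - 24)/(m^2 + 12*m + 35)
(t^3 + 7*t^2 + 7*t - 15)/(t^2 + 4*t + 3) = (t^2 + 4*t - 5)/(t + 1)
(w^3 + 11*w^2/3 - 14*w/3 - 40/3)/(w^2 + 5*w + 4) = (3*w^2 - w - 10)/(3*(w + 1))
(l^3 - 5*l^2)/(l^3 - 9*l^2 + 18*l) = l*(l - 5)/(l^2 - 9*l + 18)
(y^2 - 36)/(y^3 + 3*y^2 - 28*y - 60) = (y - 6)/(y^2 - 3*y - 10)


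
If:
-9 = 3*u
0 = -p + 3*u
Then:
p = -9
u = -3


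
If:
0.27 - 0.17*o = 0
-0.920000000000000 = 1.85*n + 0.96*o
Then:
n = -1.32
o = 1.59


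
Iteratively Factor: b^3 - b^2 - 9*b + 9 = (b - 1)*(b^2 - 9) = (b - 3)*(b - 1)*(b + 3)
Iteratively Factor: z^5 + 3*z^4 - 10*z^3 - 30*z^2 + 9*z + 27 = (z + 3)*(z^4 - 10*z^2 + 9) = (z - 1)*(z + 3)*(z^3 + z^2 - 9*z - 9) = (z - 1)*(z + 1)*(z + 3)*(z^2 - 9) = (z - 1)*(z + 1)*(z + 3)^2*(z - 3)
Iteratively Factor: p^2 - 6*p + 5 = (p - 5)*(p - 1)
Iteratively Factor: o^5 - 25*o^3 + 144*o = (o)*(o^4 - 25*o^2 + 144) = o*(o + 4)*(o^3 - 4*o^2 - 9*o + 36) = o*(o - 3)*(o + 4)*(o^2 - o - 12) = o*(o - 4)*(o - 3)*(o + 4)*(o + 3)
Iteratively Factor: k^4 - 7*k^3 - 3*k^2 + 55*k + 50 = (k + 1)*(k^3 - 8*k^2 + 5*k + 50) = (k + 1)*(k + 2)*(k^2 - 10*k + 25) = (k - 5)*(k + 1)*(k + 2)*(k - 5)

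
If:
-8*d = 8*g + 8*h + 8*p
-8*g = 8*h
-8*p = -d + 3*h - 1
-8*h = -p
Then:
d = -8/75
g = -1/75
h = 1/75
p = 8/75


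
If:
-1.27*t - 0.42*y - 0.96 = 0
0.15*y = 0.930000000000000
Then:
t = -2.81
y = 6.20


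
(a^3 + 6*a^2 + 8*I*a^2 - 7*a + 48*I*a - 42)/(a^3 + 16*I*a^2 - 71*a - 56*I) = (a + 6)/(a + 8*I)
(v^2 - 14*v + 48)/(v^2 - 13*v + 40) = (v - 6)/(v - 5)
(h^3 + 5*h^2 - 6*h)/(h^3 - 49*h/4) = 4*(h^2 + 5*h - 6)/(4*h^2 - 49)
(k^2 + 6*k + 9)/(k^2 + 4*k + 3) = (k + 3)/(k + 1)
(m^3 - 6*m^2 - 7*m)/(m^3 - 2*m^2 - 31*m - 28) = m/(m + 4)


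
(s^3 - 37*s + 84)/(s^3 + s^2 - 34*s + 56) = (s - 3)/(s - 2)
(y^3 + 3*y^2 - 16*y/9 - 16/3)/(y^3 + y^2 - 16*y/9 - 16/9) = (y + 3)/(y + 1)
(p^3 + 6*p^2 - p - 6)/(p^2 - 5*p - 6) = (p^2 + 5*p - 6)/(p - 6)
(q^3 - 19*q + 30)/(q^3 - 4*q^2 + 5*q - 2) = (q^2 + 2*q - 15)/(q^2 - 2*q + 1)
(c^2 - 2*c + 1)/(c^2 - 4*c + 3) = (c - 1)/(c - 3)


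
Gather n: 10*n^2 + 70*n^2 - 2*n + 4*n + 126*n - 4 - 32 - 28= 80*n^2 + 128*n - 64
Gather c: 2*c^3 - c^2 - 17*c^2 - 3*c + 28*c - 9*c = 2*c^3 - 18*c^2 + 16*c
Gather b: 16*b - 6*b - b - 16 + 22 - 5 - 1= 9*b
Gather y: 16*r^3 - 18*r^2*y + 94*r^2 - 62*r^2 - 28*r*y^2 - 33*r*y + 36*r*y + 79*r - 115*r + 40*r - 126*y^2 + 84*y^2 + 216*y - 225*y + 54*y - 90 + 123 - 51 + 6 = 16*r^3 + 32*r^2 + 4*r + y^2*(-28*r - 42) + y*(-18*r^2 + 3*r + 45) - 12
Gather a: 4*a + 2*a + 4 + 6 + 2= 6*a + 12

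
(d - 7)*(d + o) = d^2 + d*o - 7*d - 7*o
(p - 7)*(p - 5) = p^2 - 12*p + 35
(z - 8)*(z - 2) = z^2 - 10*z + 16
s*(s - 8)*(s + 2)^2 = s^4 - 4*s^3 - 28*s^2 - 32*s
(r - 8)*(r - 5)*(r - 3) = r^3 - 16*r^2 + 79*r - 120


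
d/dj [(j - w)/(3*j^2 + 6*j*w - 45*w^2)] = (j^2 + 2*j*w - 15*w^2 - 2*(j - w)*(j + w))/(3*(j^2 + 2*j*w - 15*w^2)^2)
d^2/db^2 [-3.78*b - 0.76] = 0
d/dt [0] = 0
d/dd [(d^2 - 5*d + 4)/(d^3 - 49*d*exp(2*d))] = (d*(2*d - 5)*(d^2 - 49*exp(2*d)) + (-3*d^2 + 98*d*exp(2*d) + 49*exp(2*d))*(d^2 - 5*d + 4))/(d^2*(d^2 - 49*exp(2*d))^2)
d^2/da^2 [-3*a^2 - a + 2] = -6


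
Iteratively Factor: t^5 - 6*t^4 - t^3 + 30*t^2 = (t)*(t^4 - 6*t^3 - t^2 + 30*t) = t^2*(t^3 - 6*t^2 - t + 30) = t^2*(t - 5)*(t^2 - t - 6) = t^2*(t - 5)*(t + 2)*(t - 3)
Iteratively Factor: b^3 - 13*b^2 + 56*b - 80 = (b - 4)*(b^2 - 9*b + 20) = (b - 4)^2*(b - 5)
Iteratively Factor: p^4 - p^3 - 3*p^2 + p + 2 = (p - 2)*(p^3 + p^2 - p - 1) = (p - 2)*(p + 1)*(p^2 - 1) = (p - 2)*(p + 1)^2*(p - 1)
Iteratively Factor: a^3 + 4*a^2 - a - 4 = (a + 1)*(a^2 + 3*a - 4) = (a + 1)*(a + 4)*(a - 1)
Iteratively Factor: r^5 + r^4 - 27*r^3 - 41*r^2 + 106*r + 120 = (r - 5)*(r^4 + 6*r^3 + 3*r^2 - 26*r - 24) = (r - 5)*(r + 1)*(r^3 + 5*r^2 - 2*r - 24) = (r - 5)*(r + 1)*(r + 4)*(r^2 + r - 6) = (r - 5)*(r + 1)*(r + 3)*(r + 4)*(r - 2)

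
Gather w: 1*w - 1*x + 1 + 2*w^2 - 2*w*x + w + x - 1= 2*w^2 + w*(2 - 2*x)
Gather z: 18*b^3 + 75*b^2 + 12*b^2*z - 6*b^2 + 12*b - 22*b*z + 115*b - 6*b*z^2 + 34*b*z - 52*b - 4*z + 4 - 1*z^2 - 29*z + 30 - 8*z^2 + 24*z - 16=18*b^3 + 69*b^2 + 75*b + z^2*(-6*b - 9) + z*(12*b^2 + 12*b - 9) + 18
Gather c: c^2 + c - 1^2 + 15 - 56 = c^2 + c - 42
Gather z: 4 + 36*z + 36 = 36*z + 40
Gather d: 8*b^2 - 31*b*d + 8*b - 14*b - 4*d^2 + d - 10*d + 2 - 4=8*b^2 - 6*b - 4*d^2 + d*(-31*b - 9) - 2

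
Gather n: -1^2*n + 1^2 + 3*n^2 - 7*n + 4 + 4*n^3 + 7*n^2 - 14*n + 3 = 4*n^3 + 10*n^2 - 22*n + 8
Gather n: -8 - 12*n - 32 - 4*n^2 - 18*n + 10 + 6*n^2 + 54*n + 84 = 2*n^2 + 24*n + 54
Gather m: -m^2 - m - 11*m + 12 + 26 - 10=-m^2 - 12*m + 28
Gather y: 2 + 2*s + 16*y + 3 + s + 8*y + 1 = 3*s + 24*y + 6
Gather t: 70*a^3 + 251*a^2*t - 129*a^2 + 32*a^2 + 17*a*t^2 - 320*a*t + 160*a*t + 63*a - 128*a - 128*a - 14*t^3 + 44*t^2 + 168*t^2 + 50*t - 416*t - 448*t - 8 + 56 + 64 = 70*a^3 - 97*a^2 - 193*a - 14*t^3 + t^2*(17*a + 212) + t*(251*a^2 - 160*a - 814) + 112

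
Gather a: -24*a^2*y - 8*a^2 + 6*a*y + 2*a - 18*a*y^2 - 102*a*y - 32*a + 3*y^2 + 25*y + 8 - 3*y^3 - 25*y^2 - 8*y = a^2*(-24*y - 8) + a*(-18*y^2 - 96*y - 30) - 3*y^3 - 22*y^2 + 17*y + 8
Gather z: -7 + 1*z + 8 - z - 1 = 0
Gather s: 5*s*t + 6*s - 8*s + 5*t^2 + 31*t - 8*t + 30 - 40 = s*(5*t - 2) + 5*t^2 + 23*t - 10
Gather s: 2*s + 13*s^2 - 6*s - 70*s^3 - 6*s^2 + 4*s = -70*s^3 + 7*s^2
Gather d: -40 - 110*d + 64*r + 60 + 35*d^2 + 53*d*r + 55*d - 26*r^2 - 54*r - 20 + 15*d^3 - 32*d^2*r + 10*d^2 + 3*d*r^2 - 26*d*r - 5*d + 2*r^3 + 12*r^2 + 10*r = 15*d^3 + d^2*(45 - 32*r) + d*(3*r^2 + 27*r - 60) + 2*r^3 - 14*r^2 + 20*r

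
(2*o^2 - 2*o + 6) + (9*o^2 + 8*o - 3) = 11*o^2 + 6*o + 3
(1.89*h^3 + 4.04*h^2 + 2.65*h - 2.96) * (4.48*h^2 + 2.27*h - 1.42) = 8.4672*h^5 + 22.3895*h^4 + 18.359*h^3 - 12.9821*h^2 - 10.4822*h + 4.2032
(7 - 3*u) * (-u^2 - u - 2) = 3*u^3 - 4*u^2 - u - 14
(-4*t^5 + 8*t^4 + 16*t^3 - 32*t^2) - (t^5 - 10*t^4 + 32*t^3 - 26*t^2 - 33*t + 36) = -5*t^5 + 18*t^4 - 16*t^3 - 6*t^2 + 33*t - 36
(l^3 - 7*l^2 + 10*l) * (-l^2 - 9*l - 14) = -l^5 - 2*l^4 + 39*l^3 + 8*l^2 - 140*l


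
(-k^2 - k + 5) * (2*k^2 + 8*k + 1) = -2*k^4 - 10*k^3 + k^2 + 39*k + 5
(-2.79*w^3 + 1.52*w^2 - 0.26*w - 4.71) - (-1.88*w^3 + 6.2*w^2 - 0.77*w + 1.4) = -0.91*w^3 - 4.68*w^2 + 0.51*w - 6.11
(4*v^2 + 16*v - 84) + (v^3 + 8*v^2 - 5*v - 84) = v^3 + 12*v^2 + 11*v - 168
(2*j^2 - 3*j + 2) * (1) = 2*j^2 - 3*j + 2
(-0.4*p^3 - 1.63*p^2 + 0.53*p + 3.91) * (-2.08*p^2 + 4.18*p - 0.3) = 0.832*p^5 + 1.7184*p^4 - 7.7958*p^3 - 5.4284*p^2 + 16.1848*p - 1.173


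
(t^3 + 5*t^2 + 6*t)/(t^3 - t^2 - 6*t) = (t + 3)/(t - 3)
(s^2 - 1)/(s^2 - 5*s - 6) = (s - 1)/(s - 6)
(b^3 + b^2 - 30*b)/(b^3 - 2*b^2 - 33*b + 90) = b/(b - 3)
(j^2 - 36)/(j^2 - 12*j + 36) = (j + 6)/(j - 6)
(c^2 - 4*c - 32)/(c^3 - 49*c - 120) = (c + 4)/(c^2 + 8*c + 15)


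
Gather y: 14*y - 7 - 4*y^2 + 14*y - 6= -4*y^2 + 28*y - 13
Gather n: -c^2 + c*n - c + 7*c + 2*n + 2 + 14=-c^2 + 6*c + n*(c + 2) + 16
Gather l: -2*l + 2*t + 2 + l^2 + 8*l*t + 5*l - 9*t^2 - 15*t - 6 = l^2 + l*(8*t + 3) - 9*t^2 - 13*t - 4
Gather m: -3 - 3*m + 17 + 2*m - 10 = 4 - m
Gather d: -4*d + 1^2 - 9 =-4*d - 8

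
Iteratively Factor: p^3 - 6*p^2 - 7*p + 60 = (p - 5)*(p^2 - p - 12) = (p - 5)*(p + 3)*(p - 4)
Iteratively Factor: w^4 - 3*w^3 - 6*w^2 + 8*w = (w - 4)*(w^3 + w^2 - 2*w) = w*(w - 4)*(w^2 + w - 2) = w*(w - 4)*(w - 1)*(w + 2)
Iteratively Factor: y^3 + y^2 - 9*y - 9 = (y + 1)*(y^2 - 9) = (y + 1)*(y + 3)*(y - 3)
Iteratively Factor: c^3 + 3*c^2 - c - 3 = (c + 3)*(c^2 - 1) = (c - 1)*(c + 3)*(c + 1)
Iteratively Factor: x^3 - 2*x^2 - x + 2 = (x - 1)*(x^2 - x - 2) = (x - 1)*(x + 1)*(x - 2)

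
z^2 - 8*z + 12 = (z - 6)*(z - 2)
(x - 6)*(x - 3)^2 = x^3 - 12*x^2 + 45*x - 54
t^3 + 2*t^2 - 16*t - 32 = (t - 4)*(t + 2)*(t + 4)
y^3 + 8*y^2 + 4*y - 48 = (y - 2)*(y + 4)*(y + 6)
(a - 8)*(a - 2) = a^2 - 10*a + 16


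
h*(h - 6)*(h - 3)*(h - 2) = h^4 - 11*h^3 + 36*h^2 - 36*h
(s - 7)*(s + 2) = s^2 - 5*s - 14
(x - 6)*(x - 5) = x^2 - 11*x + 30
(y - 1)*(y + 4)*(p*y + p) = p*y^3 + 4*p*y^2 - p*y - 4*p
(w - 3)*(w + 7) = w^2 + 4*w - 21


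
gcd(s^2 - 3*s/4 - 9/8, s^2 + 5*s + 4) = 1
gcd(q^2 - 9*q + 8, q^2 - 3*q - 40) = q - 8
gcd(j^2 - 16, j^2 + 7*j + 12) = j + 4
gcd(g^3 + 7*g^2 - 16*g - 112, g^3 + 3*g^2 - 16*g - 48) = g^2 - 16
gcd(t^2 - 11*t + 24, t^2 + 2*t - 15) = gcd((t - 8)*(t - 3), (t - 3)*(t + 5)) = t - 3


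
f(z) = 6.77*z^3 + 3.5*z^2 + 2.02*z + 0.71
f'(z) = 20.31*z^2 + 7.0*z + 2.02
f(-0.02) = 0.67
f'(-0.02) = 1.89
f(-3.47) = -247.02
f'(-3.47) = 222.28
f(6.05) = 1640.22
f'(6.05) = 787.77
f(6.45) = 1975.98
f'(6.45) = 892.12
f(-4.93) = -735.38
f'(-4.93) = 461.14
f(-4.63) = -605.56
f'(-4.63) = 404.99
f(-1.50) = -17.29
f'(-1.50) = 37.22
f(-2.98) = -153.39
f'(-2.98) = 161.52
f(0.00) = 0.71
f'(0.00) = 2.02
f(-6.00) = -1347.73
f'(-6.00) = 691.18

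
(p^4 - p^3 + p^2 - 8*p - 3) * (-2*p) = -2*p^5 + 2*p^4 - 2*p^3 + 16*p^2 + 6*p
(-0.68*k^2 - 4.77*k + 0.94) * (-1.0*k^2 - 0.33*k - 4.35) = 0.68*k^4 + 4.9944*k^3 + 3.5921*k^2 + 20.4393*k - 4.089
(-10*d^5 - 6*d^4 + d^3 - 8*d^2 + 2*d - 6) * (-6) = 60*d^5 + 36*d^4 - 6*d^3 + 48*d^2 - 12*d + 36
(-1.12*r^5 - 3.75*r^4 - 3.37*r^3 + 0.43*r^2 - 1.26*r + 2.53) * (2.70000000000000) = -3.024*r^5 - 10.125*r^4 - 9.099*r^3 + 1.161*r^2 - 3.402*r + 6.831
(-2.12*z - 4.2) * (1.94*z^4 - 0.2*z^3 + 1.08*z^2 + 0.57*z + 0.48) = -4.1128*z^5 - 7.724*z^4 - 1.4496*z^3 - 5.7444*z^2 - 3.4116*z - 2.016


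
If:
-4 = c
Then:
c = -4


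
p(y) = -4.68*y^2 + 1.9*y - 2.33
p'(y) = 1.9 - 9.36*y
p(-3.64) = -71.25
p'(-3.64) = 35.97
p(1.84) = -14.68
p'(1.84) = -15.32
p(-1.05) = -9.48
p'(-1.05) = 11.73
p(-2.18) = -28.71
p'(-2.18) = 22.30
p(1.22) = -6.98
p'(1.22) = -9.52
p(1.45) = -9.41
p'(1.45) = -11.67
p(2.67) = -30.62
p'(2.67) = -23.09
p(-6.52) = -213.67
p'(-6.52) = 62.93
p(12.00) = -653.45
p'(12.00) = -110.42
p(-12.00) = -699.05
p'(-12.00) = 114.22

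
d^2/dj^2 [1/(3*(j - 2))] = 2/(3*(j - 2)^3)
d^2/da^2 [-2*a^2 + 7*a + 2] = -4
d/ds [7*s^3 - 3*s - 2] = 21*s^2 - 3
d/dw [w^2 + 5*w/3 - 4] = 2*w + 5/3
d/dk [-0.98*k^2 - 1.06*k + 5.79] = -1.96*k - 1.06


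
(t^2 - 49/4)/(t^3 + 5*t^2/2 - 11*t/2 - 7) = (t - 7/2)/(t^2 - t - 2)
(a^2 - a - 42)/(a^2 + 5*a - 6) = (a - 7)/(a - 1)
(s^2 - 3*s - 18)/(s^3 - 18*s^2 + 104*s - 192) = (s + 3)/(s^2 - 12*s + 32)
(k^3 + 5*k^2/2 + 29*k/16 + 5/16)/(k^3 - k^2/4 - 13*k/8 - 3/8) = (4*k + 5)/(2*(2*k - 3))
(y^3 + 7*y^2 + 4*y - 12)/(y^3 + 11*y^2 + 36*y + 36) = (y - 1)/(y + 3)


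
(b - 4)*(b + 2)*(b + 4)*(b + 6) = b^4 + 8*b^3 - 4*b^2 - 128*b - 192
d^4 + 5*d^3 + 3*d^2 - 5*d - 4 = (d - 1)*(d + 1)^2*(d + 4)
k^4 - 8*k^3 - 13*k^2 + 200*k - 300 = (k - 6)*(k - 5)*(k - 2)*(k + 5)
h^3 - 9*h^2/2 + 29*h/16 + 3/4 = (h - 4)*(h - 3/4)*(h + 1/4)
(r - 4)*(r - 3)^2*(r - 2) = r^4 - 12*r^3 + 53*r^2 - 102*r + 72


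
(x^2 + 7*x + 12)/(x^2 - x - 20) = (x + 3)/(x - 5)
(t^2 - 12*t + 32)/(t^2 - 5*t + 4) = (t - 8)/(t - 1)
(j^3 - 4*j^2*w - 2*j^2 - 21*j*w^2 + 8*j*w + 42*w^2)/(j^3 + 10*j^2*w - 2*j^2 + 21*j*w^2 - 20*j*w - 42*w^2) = (j - 7*w)/(j + 7*w)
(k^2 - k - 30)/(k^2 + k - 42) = (k + 5)/(k + 7)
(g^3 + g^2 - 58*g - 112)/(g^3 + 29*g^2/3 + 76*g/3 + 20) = 3*(g^2 - g - 56)/(3*g^2 + 23*g + 30)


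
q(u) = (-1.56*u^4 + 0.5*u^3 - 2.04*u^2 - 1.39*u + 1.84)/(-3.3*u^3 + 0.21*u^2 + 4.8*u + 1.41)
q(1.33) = -18.22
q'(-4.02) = 0.40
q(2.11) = 1.96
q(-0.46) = -4.46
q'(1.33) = -598.21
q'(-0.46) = -29.19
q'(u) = (9.9*u^2 - 0.42*u - 4.8)*(-1.56*u^4 + 0.5*u^3 - 2.04*u^2 - 1.39*u + 1.84)/(-3.3*u^3 + 0.21*u^2 + 4.8*u + 1.41)^2 + (-6.24*u^3 + 1.5*u^2 - 4.08*u - 1.39)/(-3.3*u^3 + 0.21*u^2 + 4.8*u + 1.41) = (5.148*u^6 - 0.6552*u^5 - 29.091*u^4 - 13.1724*u^3 + 10.8309*u^2 - 6.5256*u - 10.7919)/(10.89*u^6 - 1.386*u^5 - 31.6359*u^4 - 7.29*u^3 + 23.6322*u^2 + 13.536*u + 1.9881)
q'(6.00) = 0.43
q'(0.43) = -1.29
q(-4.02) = -2.33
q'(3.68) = 0.32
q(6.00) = 2.95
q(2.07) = 2.00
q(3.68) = 2.05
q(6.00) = 2.95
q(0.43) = 0.26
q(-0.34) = -29.94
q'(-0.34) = -1552.09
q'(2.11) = -0.73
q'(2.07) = -0.86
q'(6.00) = 0.43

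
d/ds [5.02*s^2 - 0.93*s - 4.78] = 10.04*s - 0.93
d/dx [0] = 0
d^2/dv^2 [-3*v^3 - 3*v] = -18*v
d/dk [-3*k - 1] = -3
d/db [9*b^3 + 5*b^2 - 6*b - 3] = 27*b^2 + 10*b - 6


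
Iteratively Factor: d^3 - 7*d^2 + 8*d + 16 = (d + 1)*(d^2 - 8*d + 16) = (d - 4)*(d + 1)*(d - 4)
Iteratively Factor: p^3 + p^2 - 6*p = (p + 3)*(p^2 - 2*p) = p*(p + 3)*(p - 2)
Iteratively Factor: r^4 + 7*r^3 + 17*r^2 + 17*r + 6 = (r + 1)*(r^3 + 6*r^2 + 11*r + 6) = (r + 1)*(r + 2)*(r^2 + 4*r + 3) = (r + 1)*(r + 2)*(r + 3)*(r + 1)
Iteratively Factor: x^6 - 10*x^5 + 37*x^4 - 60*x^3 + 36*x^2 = (x - 2)*(x^5 - 8*x^4 + 21*x^3 - 18*x^2) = x*(x - 2)*(x^4 - 8*x^3 + 21*x^2 - 18*x) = x*(x - 2)^2*(x^3 - 6*x^2 + 9*x) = x*(x - 3)*(x - 2)^2*(x^2 - 3*x) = x^2*(x - 3)*(x - 2)^2*(x - 3)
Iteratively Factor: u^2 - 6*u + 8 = (u - 4)*(u - 2)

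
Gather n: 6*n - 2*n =4*n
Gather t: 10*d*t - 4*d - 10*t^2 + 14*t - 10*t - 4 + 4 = -4*d - 10*t^2 + t*(10*d + 4)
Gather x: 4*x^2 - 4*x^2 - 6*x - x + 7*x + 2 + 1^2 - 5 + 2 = 0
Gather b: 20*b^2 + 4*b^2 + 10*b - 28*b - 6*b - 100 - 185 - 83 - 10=24*b^2 - 24*b - 378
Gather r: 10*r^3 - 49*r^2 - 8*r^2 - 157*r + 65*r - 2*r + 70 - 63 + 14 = 10*r^3 - 57*r^2 - 94*r + 21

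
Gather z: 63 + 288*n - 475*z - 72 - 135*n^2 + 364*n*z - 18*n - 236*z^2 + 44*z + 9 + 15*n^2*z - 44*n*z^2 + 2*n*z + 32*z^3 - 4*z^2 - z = -135*n^2 + 270*n + 32*z^3 + z^2*(-44*n - 240) + z*(15*n^2 + 366*n - 432)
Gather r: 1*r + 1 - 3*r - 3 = -2*r - 2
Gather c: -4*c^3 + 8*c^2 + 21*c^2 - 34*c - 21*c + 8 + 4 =-4*c^3 + 29*c^2 - 55*c + 12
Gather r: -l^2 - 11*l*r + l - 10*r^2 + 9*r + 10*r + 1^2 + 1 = -l^2 + l - 10*r^2 + r*(19 - 11*l) + 2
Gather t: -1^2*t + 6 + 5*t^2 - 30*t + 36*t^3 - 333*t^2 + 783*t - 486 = 36*t^3 - 328*t^2 + 752*t - 480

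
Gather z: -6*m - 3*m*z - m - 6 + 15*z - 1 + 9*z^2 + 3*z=-7*m + 9*z^2 + z*(18 - 3*m) - 7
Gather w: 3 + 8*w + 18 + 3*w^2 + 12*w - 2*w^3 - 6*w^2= -2*w^3 - 3*w^2 + 20*w + 21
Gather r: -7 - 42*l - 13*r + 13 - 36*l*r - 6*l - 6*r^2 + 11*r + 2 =-48*l - 6*r^2 + r*(-36*l - 2) + 8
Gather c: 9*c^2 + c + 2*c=9*c^2 + 3*c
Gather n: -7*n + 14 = 14 - 7*n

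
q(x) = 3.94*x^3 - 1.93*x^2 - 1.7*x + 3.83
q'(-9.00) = 990.46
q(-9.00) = -3009.46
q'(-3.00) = 116.26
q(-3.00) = -114.82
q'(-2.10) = 58.53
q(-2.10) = -37.60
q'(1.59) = 22.04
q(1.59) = 12.09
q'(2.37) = 55.54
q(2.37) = 41.41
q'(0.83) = 3.24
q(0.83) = 3.34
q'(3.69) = 145.00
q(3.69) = 169.24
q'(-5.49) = 375.75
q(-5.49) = -696.96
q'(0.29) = -1.83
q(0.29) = 3.27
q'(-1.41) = 27.24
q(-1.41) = -8.65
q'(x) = 11.82*x^2 - 3.86*x - 1.7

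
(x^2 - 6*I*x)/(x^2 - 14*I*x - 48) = x/(x - 8*I)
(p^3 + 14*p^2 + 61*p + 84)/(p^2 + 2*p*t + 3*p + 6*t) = (p^2 + 11*p + 28)/(p + 2*t)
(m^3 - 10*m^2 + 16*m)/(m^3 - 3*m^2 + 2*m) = (m - 8)/(m - 1)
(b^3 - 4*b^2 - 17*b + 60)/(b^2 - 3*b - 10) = (b^2 + b - 12)/(b + 2)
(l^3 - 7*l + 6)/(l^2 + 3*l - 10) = (l^2 + 2*l - 3)/(l + 5)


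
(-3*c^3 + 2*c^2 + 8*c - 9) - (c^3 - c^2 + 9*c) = -4*c^3 + 3*c^2 - c - 9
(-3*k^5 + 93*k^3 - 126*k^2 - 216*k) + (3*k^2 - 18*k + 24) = -3*k^5 + 93*k^3 - 123*k^2 - 234*k + 24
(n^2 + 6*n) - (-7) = n^2 + 6*n + 7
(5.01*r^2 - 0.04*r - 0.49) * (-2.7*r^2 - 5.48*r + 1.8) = -13.527*r^4 - 27.3468*r^3 + 10.5602*r^2 + 2.6132*r - 0.882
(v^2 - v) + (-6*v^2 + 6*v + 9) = -5*v^2 + 5*v + 9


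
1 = 1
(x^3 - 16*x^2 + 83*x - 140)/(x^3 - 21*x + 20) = (x^2 - 12*x + 35)/(x^2 + 4*x - 5)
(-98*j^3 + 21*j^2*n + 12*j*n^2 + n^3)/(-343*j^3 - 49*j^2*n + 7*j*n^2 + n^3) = (2*j - n)/(7*j - n)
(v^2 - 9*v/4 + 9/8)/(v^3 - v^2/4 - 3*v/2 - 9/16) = 2*(4*v - 3)/(8*v^2 + 10*v + 3)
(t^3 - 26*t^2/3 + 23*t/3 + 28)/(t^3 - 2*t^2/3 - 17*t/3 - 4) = (t - 7)/(t + 1)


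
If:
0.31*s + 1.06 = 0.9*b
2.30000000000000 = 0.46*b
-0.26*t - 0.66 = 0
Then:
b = 5.00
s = 11.10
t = -2.54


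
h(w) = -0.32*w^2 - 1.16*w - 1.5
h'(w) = -0.64*w - 1.16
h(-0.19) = -1.29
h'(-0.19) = -1.04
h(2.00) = -5.10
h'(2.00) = -2.44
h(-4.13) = -2.17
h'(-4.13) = 1.48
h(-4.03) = -2.02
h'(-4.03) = 1.42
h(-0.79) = -0.78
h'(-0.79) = -0.65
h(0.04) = -1.55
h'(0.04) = -1.19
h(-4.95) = -3.60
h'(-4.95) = 2.01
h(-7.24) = -9.88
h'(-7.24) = 3.47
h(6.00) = -19.98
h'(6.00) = -5.00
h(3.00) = -7.86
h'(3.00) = -3.08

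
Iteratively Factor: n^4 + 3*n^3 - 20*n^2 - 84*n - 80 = (n - 5)*(n^3 + 8*n^2 + 20*n + 16) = (n - 5)*(n + 4)*(n^2 + 4*n + 4) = (n - 5)*(n + 2)*(n + 4)*(n + 2)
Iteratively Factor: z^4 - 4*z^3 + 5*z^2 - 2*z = (z - 1)*(z^3 - 3*z^2 + 2*z) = (z - 1)^2*(z^2 - 2*z) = (z - 2)*(z - 1)^2*(z)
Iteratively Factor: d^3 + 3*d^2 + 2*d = (d + 2)*(d^2 + d) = d*(d + 2)*(d + 1)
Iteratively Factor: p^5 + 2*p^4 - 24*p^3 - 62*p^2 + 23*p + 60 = (p + 1)*(p^4 + p^3 - 25*p^2 - 37*p + 60) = (p - 5)*(p + 1)*(p^3 + 6*p^2 + 5*p - 12) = (p - 5)*(p + 1)*(p + 3)*(p^2 + 3*p - 4) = (p - 5)*(p - 1)*(p + 1)*(p + 3)*(p + 4)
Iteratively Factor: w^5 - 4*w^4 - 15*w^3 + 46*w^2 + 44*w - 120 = (w - 5)*(w^4 + w^3 - 10*w^2 - 4*w + 24) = (w - 5)*(w + 3)*(w^3 - 2*w^2 - 4*w + 8) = (w - 5)*(w - 2)*(w + 3)*(w^2 - 4) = (w - 5)*(w - 2)^2*(w + 3)*(w + 2)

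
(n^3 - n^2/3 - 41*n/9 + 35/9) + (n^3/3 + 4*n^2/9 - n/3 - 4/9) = 4*n^3/3 + n^2/9 - 44*n/9 + 31/9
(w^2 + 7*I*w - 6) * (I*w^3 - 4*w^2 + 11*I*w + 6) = I*w^5 - 11*w^4 - 23*I*w^3 - 47*w^2 - 24*I*w - 36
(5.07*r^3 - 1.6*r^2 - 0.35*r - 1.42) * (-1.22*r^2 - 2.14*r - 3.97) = -6.1854*r^5 - 8.8978*r^4 - 16.2769*r^3 + 8.8334*r^2 + 4.4283*r + 5.6374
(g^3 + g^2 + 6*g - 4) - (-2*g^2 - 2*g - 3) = g^3 + 3*g^2 + 8*g - 1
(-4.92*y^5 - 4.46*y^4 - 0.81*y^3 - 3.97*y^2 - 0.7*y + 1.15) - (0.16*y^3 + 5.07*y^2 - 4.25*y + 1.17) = -4.92*y^5 - 4.46*y^4 - 0.97*y^3 - 9.04*y^2 + 3.55*y - 0.02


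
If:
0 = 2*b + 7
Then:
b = -7/2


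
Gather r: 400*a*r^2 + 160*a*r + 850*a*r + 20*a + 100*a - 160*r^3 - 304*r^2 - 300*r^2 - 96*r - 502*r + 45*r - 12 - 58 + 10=120*a - 160*r^3 + r^2*(400*a - 604) + r*(1010*a - 553) - 60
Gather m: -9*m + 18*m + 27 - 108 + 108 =9*m + 27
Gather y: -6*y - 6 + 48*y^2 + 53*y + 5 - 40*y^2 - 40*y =8*y^2 + 7*y - 1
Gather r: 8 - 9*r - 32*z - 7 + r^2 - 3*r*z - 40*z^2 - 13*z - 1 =r^2 + r*(-3*z - 9) - 40*z^2 - 45*z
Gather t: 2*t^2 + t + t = 2*t^2 + 2*t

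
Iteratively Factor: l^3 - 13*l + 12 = (l - 1)*(l^2 + l - 12) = (l - 1)*(l + 4)*(l - 3)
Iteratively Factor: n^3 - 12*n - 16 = (n + 2)*(n^2 - 2*n - 8) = (n - 4)*(n + 2)*(n + 2)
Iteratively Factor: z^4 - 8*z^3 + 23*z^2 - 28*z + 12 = (z - 3)*(z^3 - 5*z^2 + 8*z - 4) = (z - 3)*(z - 2)*(z^2 - 3*z + 2) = (z - 3)*(z - 2)^2*(z - 1)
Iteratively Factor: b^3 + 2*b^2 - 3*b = (b)*(b^2 + 2*b - 3) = b*(b + 3)*(b - 1)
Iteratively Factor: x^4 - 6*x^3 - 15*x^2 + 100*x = (x - 5)*(x^3 - x^2 - 20*x) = (x - 5)^2*(x^2 + 4*x) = (x - 5)^2*(x + 4)*(x)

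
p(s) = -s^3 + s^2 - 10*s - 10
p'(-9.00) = -271.00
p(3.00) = -58.00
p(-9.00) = 890.00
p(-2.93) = 53.04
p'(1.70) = -15.27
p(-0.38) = -6.00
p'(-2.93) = -41.61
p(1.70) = -29.02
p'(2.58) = -24.81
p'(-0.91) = -14.30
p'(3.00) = -31.00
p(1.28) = -23.26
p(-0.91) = 0.68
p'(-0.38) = -11.19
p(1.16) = -21.82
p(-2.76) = 46.24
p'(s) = -3*s^2 + 2*s - 10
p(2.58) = -46.32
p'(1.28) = -12.36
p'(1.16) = -11.72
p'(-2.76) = -38.37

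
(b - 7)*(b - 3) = b^2 - 10*b + 21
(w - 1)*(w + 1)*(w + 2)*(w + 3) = w^4 + 5*w^3 + 5*w^2 - 5*w - 6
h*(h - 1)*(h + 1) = h^3 - h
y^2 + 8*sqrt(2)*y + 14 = (y + sqrt(2))*(y + 7*sqrt(2))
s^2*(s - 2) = s^3 - 2*s^2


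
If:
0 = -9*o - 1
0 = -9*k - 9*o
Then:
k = 1/9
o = -1/9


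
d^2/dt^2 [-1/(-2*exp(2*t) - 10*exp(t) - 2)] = ((2*exp(t) + 5)^2*exp(t) - (4*exp(t) + 5)*(exp(2*t) + 5*exp(t) + 1)/2)*exp(t)/(exp(2*t) + 5*exp(t) + 1)^3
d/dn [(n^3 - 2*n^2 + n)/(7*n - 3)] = (14*n^3 - 23*n^2 + 12*n - 3)/(49*n^2 - 42*n + 9)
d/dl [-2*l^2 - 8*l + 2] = -4*l - 8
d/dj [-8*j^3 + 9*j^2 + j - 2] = -24*j^2 + 18*j + 1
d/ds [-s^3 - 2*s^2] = s*(-3*s - 4)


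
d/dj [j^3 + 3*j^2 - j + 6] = 3*j^2 + 6*j - 1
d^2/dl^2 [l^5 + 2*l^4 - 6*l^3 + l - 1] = 4*l*(5*l^2 + 6*l - 9)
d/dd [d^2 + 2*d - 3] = 2*d + 2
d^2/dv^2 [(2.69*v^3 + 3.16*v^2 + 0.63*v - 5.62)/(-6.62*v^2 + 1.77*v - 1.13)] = (-105.882086*v^3 + 1651.872558*v^2 - 387.443226*v - 59.458282)/(290.117528*v^6 - 232.707564*v^5 + 210.78411*v^4 - 84.989205*v^3 + 35.979765*v^2 - 6.780339*v + 1.442897)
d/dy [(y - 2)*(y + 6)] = 2*y + 4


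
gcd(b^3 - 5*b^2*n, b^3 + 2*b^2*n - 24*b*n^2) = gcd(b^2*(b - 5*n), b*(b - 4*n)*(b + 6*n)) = b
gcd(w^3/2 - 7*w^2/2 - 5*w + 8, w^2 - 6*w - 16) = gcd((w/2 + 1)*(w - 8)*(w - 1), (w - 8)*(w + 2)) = w^2 - 6*w - 16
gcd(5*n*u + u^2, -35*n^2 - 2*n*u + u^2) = 5*n + u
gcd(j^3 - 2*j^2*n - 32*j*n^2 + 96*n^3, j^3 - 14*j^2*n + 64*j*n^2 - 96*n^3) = j^2 - 8*j*n + 16*n^2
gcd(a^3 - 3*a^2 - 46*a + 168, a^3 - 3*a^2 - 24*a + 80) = a - 4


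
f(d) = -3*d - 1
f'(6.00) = -3.00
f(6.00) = -19.00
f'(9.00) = -3.00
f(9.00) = -28.00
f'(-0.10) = -3.00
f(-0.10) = -0.70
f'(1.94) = -3.00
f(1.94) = -6.82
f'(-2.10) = -3.00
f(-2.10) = 5.30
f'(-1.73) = -3.00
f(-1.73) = 4.19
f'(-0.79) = -3.00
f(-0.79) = 1.37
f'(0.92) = -3.00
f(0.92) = -3.76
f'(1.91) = -3.00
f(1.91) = -6.73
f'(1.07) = -3.00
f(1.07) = -4.21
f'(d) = -3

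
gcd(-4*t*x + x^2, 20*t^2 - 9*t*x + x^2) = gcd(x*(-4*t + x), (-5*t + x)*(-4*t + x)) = -4*t + x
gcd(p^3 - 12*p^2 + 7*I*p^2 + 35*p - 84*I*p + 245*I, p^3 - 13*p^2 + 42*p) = p - 7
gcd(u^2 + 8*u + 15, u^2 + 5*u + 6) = u + 3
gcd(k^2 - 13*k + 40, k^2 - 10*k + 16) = k - 8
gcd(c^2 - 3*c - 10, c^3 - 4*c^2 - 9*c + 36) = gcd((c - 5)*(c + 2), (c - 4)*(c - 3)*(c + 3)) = 1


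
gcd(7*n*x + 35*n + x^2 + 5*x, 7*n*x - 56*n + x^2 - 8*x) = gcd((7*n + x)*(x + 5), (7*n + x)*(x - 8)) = 7*n + x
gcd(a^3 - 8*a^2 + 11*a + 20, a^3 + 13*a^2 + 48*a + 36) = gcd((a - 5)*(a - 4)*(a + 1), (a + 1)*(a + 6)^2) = a + 1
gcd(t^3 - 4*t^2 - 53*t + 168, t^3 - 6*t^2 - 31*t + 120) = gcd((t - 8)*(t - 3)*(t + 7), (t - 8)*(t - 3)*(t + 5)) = t^2 - 11*t + 24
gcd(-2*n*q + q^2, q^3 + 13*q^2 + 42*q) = q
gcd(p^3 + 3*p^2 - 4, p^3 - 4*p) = p + 2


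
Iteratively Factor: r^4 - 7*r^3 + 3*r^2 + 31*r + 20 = (r - 5)*(r^3 - 2*r^2 - 7*r - 4) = (r - 5)*(r + 1)*(r^2 - 3*r - 4) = (r - 5)*(r - 4)*(r + 1)*(r + 1)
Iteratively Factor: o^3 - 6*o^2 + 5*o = (o - 5)*(o^2 - o) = o*(o - 5)*(o - 1)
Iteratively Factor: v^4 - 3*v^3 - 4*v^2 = (v)*(v^3 - 3*v^2 - 4*v) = v^2*(v^2 - 3*v - 4) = v^2*(v - 4)*(v + 1)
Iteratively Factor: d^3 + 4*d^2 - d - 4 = (d + 4)*(d^2 - 1) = (d - 1)*(d + 4)*(d + 1)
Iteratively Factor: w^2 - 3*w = (w)*(w - 3)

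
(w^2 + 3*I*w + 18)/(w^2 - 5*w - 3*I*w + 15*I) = (w + 6*I)/(w - 5)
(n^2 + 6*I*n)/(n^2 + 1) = n*(n + 6*I)/(n^2 + 1)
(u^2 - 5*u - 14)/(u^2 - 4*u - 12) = (u - 7)/(u - 6)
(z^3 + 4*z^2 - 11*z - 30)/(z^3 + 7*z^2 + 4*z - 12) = (z^2 + 2*z - 15)/(z^2 + 5*z - 6)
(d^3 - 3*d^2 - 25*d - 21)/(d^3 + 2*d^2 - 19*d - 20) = (d^2 - 4*d - 21)/(d^2 + d - 20)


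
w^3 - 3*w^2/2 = w^2*(w - 3/2)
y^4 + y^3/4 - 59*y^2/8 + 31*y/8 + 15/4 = (y - 2)*(y - 5/4)*(y + 1/2)*(y + 3)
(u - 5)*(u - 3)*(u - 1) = u^3 - 9*u^2 + 23*u - 15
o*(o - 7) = o^2 - 7*o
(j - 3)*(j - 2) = j^2 - 5*j + 6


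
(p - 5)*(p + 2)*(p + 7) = p^3 + 4*p^2 - 31*p - 70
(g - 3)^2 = g^2 - 6*g + 9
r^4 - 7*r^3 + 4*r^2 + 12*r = r*(r - 6)*(r - 2)*(r + 1)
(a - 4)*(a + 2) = a^2 - 2*a - 8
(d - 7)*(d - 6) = d^2 - 13*d + 42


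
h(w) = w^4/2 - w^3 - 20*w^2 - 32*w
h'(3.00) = -125.00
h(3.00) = -262.50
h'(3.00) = -125.00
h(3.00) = -262.50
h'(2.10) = -110.71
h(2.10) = -154.94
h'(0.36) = -46.70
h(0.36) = -14.15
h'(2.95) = -124.76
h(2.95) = -256.26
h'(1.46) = -90.57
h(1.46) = -90.19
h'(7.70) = 395.20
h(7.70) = -131.08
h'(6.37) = 108.42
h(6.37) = -450.61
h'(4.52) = -89.40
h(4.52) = -436.89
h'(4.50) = -90.50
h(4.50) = -435.09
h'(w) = 2*w^3 - 3*w^2 - 40*w - 32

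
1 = 1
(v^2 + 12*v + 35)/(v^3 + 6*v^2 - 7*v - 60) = (v + 7)/(v^2 + v - 12)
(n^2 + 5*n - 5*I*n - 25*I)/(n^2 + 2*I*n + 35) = (n + 5)/(n + 7*I)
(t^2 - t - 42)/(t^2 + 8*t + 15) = (t^2 - t - 42)/(t^2 + 8*t + 15)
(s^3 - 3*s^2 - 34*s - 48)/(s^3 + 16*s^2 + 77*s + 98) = (s^2 - 5*s - 24)/(s^2 + 14*s + 49)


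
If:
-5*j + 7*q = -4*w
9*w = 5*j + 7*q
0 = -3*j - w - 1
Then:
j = -13/49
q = -25/343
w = -10/49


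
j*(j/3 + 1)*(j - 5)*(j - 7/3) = j^4/3 - 13*j^3/9 - 31*j^2/9 + 35*j/3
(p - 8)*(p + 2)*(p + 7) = p^3 + p^2 - 58*p - 112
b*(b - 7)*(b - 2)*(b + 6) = b^4 - 3*b^3 - 40*b^2 + 84*b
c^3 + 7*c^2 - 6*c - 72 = (c - 3)*(c + 4)*(c + 6)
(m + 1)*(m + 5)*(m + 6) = m^3 + 12*m^2 + 41*m + 30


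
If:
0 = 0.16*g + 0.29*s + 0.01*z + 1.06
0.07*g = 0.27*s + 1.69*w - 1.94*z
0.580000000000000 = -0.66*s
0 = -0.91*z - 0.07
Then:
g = -5.03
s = -0.88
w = -0.16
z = -0.08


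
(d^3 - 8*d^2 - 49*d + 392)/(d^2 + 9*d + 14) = (d^2 - 15*d + 56)/(d + 2)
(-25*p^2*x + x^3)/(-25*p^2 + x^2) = x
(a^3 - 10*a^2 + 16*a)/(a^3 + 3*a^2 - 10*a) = (a - 8)/(a + 5)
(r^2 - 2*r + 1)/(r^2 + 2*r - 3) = (r - 1)/(r + 3)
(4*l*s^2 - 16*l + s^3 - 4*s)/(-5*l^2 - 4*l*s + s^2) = (-4*l*s^2 + 16*l - s^3 + 4*s)/(5*l^2 + 4*l*s - s^2)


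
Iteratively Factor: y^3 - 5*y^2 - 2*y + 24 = (y - 4)*(y^2 - y - 6) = (y - 4)*(y - 3)*(y + 2)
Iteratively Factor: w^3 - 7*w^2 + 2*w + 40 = (w - 4)*(w^2 - 3*w - 10) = (w - 5)*(w - 4)*(w + 2)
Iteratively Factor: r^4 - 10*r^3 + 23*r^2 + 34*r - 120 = (r - 5)*(r^3 - 5*r^2 - 2*r + 24) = (r - 5)*(r + 2)*(r^2 - 7*r + 12) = (r - 5)*(r - 4)*(r + 2)*(r - 3)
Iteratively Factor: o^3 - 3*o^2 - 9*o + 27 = (o + 3)*(o^2 - 6*o + 9) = (o - 3)*(o + 3)*(o - 3)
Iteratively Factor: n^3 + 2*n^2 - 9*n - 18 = (n + 2)*(n^2 - 9) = (n + 2)*(n + 3)*(n - 3)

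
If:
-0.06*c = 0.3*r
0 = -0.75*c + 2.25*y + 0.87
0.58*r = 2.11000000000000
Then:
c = -18.19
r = 3.64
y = -6.45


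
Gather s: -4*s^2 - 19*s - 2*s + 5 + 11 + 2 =-4*s^2 - 21*s + 18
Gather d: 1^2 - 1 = 0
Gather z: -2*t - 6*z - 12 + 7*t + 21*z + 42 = 5*t + 15*z + 30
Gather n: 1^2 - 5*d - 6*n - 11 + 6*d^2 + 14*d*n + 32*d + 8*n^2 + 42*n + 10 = 6*d^2 + 27*d + 8*n^2 + n*(14*d + 36)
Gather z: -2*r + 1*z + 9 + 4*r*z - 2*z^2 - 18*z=-2*r - 2*z^2 + z*(4*r - 17) + 9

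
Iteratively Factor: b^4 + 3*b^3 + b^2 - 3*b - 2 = (b + 1)*(b^3 + 2*b^2 - b - 2) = (b + 1)*(b + 2)*(b^2 - 1) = (b + 1)^2*(b + 2)*(b - 1)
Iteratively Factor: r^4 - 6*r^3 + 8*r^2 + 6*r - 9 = (r - 3)*(r^3 - 3*r^2 - r + 3) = (r - 3)*(r + 1)*(r^2 - 4*r + 3) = (r - 3)*(r - 1)*(r + 1)*(r - 3)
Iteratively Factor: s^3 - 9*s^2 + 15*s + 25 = (s + 1)*(s^2 - 10*s + 25) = (s - 5)*(s + 1)*(s - 5)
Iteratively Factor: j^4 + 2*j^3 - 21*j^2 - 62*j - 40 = (j - 5)*(j^3 + 7*j^2 + 14*j + 8) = (j - 5)*(j + 1)*(j^2 + 6*j + 8) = (j - 5)*(j + 1)*(j + 4)*(j + 2)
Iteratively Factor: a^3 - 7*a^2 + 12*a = (a)*(a^2 - 7*a + 12) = a*(a - 3)*(a - 4)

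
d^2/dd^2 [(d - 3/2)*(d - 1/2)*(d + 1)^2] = 12*d^2 - 9/2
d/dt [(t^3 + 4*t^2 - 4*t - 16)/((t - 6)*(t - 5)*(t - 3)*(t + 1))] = (-t^6 - 8*t^5 + 113*t^4 - 94*t^3 - 806*t^2 + 848*t - 72)/(t^8 - 26*t^7 + 267*t^6 - 1328*t^5 + 2923*t^4 - 306*t^3 - 8091*t^2 + 4860*t + 8100)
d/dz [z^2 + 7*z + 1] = 2*z + 7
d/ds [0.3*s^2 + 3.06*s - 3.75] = 0.6*s + 3.06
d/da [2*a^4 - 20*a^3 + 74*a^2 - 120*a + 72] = 8*a^3 - 60*a^2 + 148*a - 120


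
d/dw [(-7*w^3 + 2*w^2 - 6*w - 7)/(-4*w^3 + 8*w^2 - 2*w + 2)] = (-24*w^4 - 10*w^3 - 41*w^2 + 60*w - 13)/(2*(4*w^6 - 16*w^5 + 20*w^4 - 12*w^3 + 9*w^2 - 2*w + 1))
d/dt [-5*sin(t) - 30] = -5*cos(t)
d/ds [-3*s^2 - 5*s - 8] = -6*s - 5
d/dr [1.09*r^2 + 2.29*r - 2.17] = 2.18*r + 2.29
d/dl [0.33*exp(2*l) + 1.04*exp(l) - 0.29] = (0.66*exp(l) + 1.04)*exp(l)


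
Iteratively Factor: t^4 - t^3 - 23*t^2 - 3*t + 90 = (t + 3)*(t^3 - 4*t^2 - 11*t + 30) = (t - 5)*(t + 3)*(t^2 + t - 6) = (t - 5)*(t - 2)*(t + 3)*(t + 3)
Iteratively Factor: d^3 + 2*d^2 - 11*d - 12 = (d + 1)*(d^2 + d - 12) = (d + 1)*(d + 4)*(d - 3)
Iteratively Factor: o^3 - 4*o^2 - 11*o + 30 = (o - 5)*(o^2 + o - 6) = (o - 5)*(o + 3)*(o - 2)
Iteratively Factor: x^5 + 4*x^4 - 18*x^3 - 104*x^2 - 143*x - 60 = (x + 1)*(x^4 + 3*x^3 - 21*x^2 - 83*x - 60) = (x - 5)*(x + 1)*(x^3 + 8*x^2 + 19*x + 12) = (x - 5)*(x + 1)*(x + 3)*(x^2 + 5*x + 4) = (x - 5)*(x + 1)*(x + 3)*(x + 4)*(x + 1)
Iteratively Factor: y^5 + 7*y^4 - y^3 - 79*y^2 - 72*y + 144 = (y - 3)*(y^4 + 10*y^3 + 29*y^2 + 8*y - 48) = (y - 3)*(y + 4)*(y^3 + 6*y^2 + 5*y - 12) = (y - 3)*(y + 4)^2*(y^2 + 2*y - 3) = (y - 3)*(y - 1)*(y + 4)^2*(y + 3)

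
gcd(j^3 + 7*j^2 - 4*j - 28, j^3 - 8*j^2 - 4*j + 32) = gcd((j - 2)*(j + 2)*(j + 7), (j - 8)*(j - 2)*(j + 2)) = j^2 - 4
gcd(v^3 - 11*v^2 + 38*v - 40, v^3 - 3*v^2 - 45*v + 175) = v - 5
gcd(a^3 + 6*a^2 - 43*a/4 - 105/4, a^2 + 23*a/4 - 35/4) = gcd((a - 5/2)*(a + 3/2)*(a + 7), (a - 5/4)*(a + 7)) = a + 7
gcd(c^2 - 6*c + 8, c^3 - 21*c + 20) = c - 4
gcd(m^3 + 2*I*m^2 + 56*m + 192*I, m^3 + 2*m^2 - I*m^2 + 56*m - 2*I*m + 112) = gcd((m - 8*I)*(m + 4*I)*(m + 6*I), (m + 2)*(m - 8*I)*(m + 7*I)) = m - 8*I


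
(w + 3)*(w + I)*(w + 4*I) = w^3 + 3*w^2 + 5*I*w^2 - 4*w + 15*I*w - 12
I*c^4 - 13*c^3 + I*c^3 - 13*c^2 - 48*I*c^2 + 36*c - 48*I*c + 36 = (c + I)*(c + 6*I)^2*(I*c + I)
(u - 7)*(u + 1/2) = u^2 - 13*u/2 - 7/2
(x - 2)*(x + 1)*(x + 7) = x^3 + 6*x^2 - 9*x - 14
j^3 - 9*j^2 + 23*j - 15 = (j - 5)*(j - 3)*(j - 1)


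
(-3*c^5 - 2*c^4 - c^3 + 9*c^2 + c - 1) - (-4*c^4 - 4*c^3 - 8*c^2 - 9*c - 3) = -3*c^5 + 2*c^4 + 3*c^3 + 17*c^2 + 10*c + 2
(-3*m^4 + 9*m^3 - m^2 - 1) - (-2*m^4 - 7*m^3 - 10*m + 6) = -m^4 + 16*m^3 - m^2 + 10*m - 7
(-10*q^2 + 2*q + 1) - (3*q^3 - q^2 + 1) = -3*q^3 - 9*q^2 + 2*q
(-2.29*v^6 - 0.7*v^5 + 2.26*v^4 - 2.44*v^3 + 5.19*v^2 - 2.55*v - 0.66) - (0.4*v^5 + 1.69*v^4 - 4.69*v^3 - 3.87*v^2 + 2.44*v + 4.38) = -2.29*v^6 - 1.1*v^5 + 0.57*v^4 + 2.25*v^3 + 9.06*v^2 - 4.99*v - 5.04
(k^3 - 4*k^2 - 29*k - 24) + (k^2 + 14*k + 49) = k^3 - 3*k^2 - 15*k + 25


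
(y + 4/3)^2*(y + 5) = y^3 + 23*y^2/3 + 136*y/9 + 80/9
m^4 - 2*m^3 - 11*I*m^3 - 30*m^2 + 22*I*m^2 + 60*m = m*(m - 2)*(m - 6*I)*(m - 5*I)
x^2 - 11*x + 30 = (x - 6)*(x - 5)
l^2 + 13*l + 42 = (l + 6)*(l + 7)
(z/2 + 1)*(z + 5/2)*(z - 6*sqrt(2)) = z^3/2 - 3*sqrt(2)*z^2 + 9*z^2/4 - 27*sqrt(2)*z/2 + 5*z/2 - 15*sqrt(2)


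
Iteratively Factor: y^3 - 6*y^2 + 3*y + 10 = (y + 1)*(y^2 - 7*y + 10) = (y - 2)*(y + 1)*(y - 5)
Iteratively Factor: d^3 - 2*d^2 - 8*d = (d - 4)*(d^2 + 2*d) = (d - 4)*(d + 2)*(d)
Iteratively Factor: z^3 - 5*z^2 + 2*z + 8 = (z - 4)*(z^2 - z - 2) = (z - 4)*(z - 2)*(z + 1)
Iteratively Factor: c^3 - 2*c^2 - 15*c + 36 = (c - 3)*(c^2 + c - 12) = (c - 3)*(c + 4)*(c - 3)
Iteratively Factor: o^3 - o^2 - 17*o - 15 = (o - 5)*(o^2 + 4*o + 3) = (o - 5)*(o + 3)*(o + 1)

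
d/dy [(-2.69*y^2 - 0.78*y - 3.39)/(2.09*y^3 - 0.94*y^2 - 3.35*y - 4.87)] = (5.6221*y^4 + 3.2604*y^3 + 29.5336*y^2 + 19.8274*y - 7.5579)/(4.3681*y^6 - 3.9292*y^5 - 13.1194*y^4 - 14.0586*y^3 + 20.3781*y^2 + 32.629*y + 23.7169)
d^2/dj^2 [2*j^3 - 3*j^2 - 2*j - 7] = 12*j - 6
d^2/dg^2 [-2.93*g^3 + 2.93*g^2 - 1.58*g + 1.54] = 5.86 - 17.58*g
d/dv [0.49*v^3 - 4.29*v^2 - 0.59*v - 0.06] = 1.47*v^2 - 8.58*v - 0.59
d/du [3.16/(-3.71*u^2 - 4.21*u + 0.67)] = (23.4472*u + 13.3036)/(3.71*u^2 + 4.21*u - 0.67)^2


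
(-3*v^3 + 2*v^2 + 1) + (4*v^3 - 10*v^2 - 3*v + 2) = v^3 - 8*v^2 - 3*v + 3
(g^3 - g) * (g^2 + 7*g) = g^5 + 7*g^4 - g^3 - 7*g^2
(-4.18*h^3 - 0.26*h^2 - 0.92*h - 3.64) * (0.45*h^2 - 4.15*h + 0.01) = -1.881*h^5 + 17.23*h^4 + 0.6232*h^3 + 2.1774*h^2 + 15.0968*h - 0.0364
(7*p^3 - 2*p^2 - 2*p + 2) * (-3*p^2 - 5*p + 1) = -21*p^5 - 29*p^4 + 23*p^3 + 2*p^2 - 12*p + 2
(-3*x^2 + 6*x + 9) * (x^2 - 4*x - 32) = -3*x^4 + 18*x^3 + 81*x^2 - 228*x - 288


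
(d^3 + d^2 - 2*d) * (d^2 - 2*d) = d^5 - d^4 - 4*d^3 + 4*d^2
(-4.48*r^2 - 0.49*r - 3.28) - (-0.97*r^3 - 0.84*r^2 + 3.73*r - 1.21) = 0.97*r^3 - 3.64*r^2 - 4.22*r - 2.07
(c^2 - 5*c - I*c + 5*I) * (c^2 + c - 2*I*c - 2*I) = c^4 - 4*c^3 - 3*I*c^3 - 7*c^2 + 12*I*c^2 + 8*c + 15*I*c + 10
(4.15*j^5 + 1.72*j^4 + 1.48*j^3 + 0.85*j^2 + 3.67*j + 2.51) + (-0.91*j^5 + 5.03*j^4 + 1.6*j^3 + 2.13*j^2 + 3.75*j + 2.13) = 3.24*j^5 + 6.75*j^4 + 3.08*j^3 + 2.98*j^2 + 7.42*j + 4.64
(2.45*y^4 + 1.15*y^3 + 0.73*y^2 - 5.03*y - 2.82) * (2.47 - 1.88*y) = -4.606*y^5 + 3.8895*y^4 + 1.4681*y^3 + 11.2595*y^2 - 7.1225*y - 6.9654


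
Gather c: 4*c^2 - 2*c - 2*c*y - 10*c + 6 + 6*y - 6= 4*c^2 + c*(-2*y - 12) + 6*y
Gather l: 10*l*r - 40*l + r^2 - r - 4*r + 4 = l*(10*r - 40) + r^2 - 5*r + 4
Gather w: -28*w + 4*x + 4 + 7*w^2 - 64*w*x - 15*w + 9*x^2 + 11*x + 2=7*w^2 + w*(-64*x - 43) + 9*x^2 + 15*x + 6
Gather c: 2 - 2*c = 2 - 2*c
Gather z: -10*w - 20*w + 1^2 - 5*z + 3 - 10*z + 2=-30*w - 15*z + 6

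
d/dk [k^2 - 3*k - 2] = 2*k - 3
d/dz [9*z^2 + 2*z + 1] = 18*z + 2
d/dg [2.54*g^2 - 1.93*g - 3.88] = 5.08*g - 1.93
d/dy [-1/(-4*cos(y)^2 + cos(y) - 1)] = (8*cos(y) - 1)*sin(y)/(4*sin(y)^2 + cos(y) - 5)^2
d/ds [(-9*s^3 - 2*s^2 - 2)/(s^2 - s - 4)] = (s*(27*s + 4)*(-s^2 + s + 4) + (2*s - 1)*(9*s^3 + 2*s^2 + 2))/(-s^2 + s + 4)^2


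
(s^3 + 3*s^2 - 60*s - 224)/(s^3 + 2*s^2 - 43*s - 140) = (s^2 - s - 56)/(s^2 - 2*s - 35)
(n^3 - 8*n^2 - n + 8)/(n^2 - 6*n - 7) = (n^2 - 9*n + 8)/(n - 7)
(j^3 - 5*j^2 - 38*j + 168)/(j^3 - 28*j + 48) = (j - 7)/(j - 2)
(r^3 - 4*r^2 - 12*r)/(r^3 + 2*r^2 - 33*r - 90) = r*(r + 2)/(r^2 + 8*r + 15)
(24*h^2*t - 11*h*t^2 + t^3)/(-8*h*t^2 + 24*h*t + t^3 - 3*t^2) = (-3*h + t)/(t - 3)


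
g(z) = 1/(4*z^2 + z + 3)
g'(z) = (-8*z - 1)/(4*z^2 + z + 3)^2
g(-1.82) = 0.07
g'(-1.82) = 0.07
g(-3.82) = 0.02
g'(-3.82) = 0.01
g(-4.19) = 0.01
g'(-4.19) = 0.01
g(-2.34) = 0.04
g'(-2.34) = 0.03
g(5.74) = 0.01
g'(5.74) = -0.00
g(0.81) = 0.16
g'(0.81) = -0.18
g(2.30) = 0.04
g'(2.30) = -0.03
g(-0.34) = 0.32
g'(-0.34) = 0.18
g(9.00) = 0.00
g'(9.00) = 0.00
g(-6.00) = 0.01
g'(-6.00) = 0.00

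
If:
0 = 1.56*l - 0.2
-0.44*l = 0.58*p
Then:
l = 0.13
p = -0.10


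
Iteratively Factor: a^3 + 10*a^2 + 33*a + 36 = (a + 3)*(a^2 + 7*a + 12) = (a + 3)^2*(a + 4)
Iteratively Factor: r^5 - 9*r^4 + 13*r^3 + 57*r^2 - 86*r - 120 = (r + 2)*(r^4 - 11*r^3 + 35*r^2 - 13*r - 60) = (r - 5)*(r + 2)*(r^3 - 6*r^2 + 5*r + 12) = (r - 5)*(r - 3)*(r + 2)*(r^2 - 3*r - 4) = (r - 5)*(r - 3)*(r + 1)*(r + 2)*(r - 4)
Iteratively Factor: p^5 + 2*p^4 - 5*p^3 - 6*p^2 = (p)*(p^4 + 2*p^3 - 5*p^2 - 6*p) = p*(p + 1)*(p^3 + p^2 - 6*p) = p*(p - 2)*(p + 1)*(p^2 + 3*p) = p*(p - 2)*(p + 1)*(p + 3)*(p)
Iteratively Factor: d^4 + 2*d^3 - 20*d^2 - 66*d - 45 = (d + 1)*(d^3 + d^2 - 21*d - 45) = (d + 1)*(d + 3)*(d^2 - 2*d - 15) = (d - 5)*(d + 1)*(d + 3)*(d + 3)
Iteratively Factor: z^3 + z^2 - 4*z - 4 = (z + 1)*(z^2 - 4) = (z - 2)*(z + 1)*(z + 2)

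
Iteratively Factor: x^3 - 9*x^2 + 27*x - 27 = (x - 3)*(x^2 - 6*x + 9) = (x - 3)^2*(x - 3)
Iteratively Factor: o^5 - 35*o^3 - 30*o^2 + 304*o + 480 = (o + 4)*(o^4 - 4*o^3 - 19*o^2 + 46*o + 120) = (o + 3)*(o + 4)*(o^3 - 7*o^2 + 2*o + 40) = (o - 4)*(o + 3)*(o + 4)*(o^2 - 3*o - 10) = (o - 5)*(o - 4)*(o + 3)*(o + 4)*(o + 2)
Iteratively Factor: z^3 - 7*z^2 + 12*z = (z - 4)*(z^2 - 3*z) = (z - 4)*(z - 3)*(z)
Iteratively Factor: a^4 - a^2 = (a - 1)*(a^3 + a^2) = a*(a - 1)*(a^2 + a) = a^2*(a - 1)*(a + 1)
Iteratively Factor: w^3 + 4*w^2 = (w)*(w^2 + 4*w) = w^2*(w + 4)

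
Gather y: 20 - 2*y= 20 - 2*y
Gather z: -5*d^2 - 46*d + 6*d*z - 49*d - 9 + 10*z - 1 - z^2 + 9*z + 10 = -5*d^2 - 95*d - z^2 + z*(6*d + 19)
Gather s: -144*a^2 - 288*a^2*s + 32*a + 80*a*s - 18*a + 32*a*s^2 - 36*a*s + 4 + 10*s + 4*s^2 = -144*a^2 + 14*a + s^2*(32*a + 4) + s*(-288*a^2 + 44*a + 10) + 4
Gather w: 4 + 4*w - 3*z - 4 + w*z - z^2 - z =w*(z + 4) - z^2 - 4*z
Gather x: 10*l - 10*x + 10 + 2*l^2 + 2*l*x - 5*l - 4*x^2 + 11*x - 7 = 2*l^2 + 5*l - 4*x^2 + x*(2*l + 1) + 3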